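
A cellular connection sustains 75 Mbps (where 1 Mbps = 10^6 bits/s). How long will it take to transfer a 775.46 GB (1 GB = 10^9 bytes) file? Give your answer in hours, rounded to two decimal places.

775.46 GB = 775,460,000,000 bytes = 6,203,680,000,000 bits
75 Mbps = 75,000,000 bits/s
time = 6,203,680,000,000 / 75,000,000 = 82,715.7333 s
82,715.7333 s / 3600 = 22.98 hours

22.98 hours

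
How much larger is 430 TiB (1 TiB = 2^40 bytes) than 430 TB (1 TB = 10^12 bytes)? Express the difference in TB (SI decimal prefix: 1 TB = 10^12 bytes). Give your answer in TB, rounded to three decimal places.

42.790 TB

430 TiB = 430 × 1,099,511,627,776 = 472,789,999,943,680 bytes
430 TB = 430 × 1,000,000,000,000 = 430,000,000,000,000 bytes
difference = 42,789,999,943,680 bytes
42,789,999,943,680 / 1,000,000,000,000 = 42.790 TB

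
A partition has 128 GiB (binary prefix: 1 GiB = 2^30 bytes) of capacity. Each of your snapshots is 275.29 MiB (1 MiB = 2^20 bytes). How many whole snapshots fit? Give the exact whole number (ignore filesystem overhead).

476

Capacity: 128 GiB = 137,438,953,472 bytes
Per item: 275.29 MiB = 288,662,487.04 bytes
⌊137,438,953,472 / 288,662,487.04⌋ = 476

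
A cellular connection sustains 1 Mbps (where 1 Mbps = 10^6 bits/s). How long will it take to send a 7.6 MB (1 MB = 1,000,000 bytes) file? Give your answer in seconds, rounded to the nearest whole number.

7.6 MB = 7,600,000 bytes = 60,800,000 bits
1 Mbps = 1,000,000 bits/s
time = 60,800,000 / 1,000,000 = 61 s

61 seconds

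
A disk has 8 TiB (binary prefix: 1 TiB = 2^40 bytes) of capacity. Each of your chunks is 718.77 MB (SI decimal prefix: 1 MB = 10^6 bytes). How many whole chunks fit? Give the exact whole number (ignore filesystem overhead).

Capacity: 8 TiB = 8,796,093,022,208 bytes
Per item: 718.77 MB = 718,770,000 bytes
⌊8,796,093,022,208 / 718,770,000⌋ = 12,237

12,237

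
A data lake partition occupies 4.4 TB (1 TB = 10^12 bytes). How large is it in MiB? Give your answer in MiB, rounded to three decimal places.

4,196,166.992 MiB

4.4 TB × 1,000,000,000,000 bytes/TB = 4,400,000,000,000 bytes
1 MiB = 2^20 bytes = 1,048,576 bytes
4,400,000,000,000 / 1,048,576 = 4,196,166.992 MiB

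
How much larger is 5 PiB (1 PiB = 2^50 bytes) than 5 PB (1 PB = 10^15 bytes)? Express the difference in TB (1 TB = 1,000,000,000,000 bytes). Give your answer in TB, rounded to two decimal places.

629.50 TB

5 PiB = 5 × 1,125,899,906,842,624 = 5,629,499,534,213,120 bytes
5 PB = 5 × 1,000,000,000,000,000 = 5,000,000,000,000,000 bytes
difference = 629,499,534,213,120 bytes
629,499,534,213,120 / 1,000,000,000,000 = 629.50 TB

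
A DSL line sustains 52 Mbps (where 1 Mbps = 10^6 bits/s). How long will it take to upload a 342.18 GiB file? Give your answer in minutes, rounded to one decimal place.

342.18 GiB = 367,412,977,336.32 bytes = 2,939,303,818,690.56 bits
52 Mbps = 52,000,000 bits/s
time = 2,939,303,818,690.56 / 52,000,000 = 56,525.07 s
56,525.07 s / 60 = 942.1 minutes

942.1 minutes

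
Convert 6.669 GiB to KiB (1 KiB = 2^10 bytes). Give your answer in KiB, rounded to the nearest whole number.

6.669 GiB = 6.669 × 2^30 bytes = 7,160,784,224.256 bytes
1 KiB = 2^10 bytes = 1,024 bytes
7,160,784,224.256 / 1,024 = 6,992,953 KiB

6,992,953 KiB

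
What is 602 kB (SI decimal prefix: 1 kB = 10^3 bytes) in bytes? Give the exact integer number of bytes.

602 × 1,000 = 602,000 bytes

602,000 bytes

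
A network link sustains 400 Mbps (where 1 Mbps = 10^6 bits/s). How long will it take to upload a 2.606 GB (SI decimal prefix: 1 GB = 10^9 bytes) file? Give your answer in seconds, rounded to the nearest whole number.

52 seconds

2.606 GB = 2,606,000,000 bytes = 20,848,000,000 bits
400 Mbps = 400,000,000 bits/s
time = 20,848,000,000 / 400,000,000 = 52 s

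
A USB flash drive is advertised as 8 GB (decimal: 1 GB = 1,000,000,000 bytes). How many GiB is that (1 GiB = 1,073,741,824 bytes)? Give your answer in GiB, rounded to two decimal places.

7.45 GiB

8 GB = 8 × 10^9 bytes = 8,000,000,000 bytes
1 GiB = 1,073,741,824 bytes
8,000,000,000 / 1,073,741,824 = 7.45 GiB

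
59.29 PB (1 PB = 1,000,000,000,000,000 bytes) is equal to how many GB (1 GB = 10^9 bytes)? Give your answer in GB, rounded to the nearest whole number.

59,290,000 GB

59.29 PB = 59.29 × 10^15 bytes = 59,290,000,000,000,000 bytes
1 GB = 10^9 bytes = 1,000,000,000 bytes
59,290,000,000,000,000 / 1,000,000,000 = 59,290,000 GB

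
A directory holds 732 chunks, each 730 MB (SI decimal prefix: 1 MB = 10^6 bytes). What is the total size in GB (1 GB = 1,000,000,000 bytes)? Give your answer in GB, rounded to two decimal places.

534.36 GB

Total = 732 × 730 MB = 534,360 MB
= 534,360 × 1,000,000 bytes = 534,360,000,000 bytes
1 GB = 1,000,000,000 bytes
534,360,000,000 / 1,000,000,000 = 534.36 GB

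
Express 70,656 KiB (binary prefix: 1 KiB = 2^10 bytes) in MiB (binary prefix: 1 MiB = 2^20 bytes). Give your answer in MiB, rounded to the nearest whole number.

69 MiB

70,656 KiB = 70,656 × 2^10 bytes = 72,351,744 bytes
1 MiB = 1,048,576 bytes
72,351,744 / 1,048,576 = 69 MiB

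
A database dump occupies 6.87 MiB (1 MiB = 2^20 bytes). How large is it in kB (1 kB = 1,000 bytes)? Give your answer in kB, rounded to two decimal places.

7,203.72 kB

6.87 MiB × 1,048,576 bytes/MiB = 7,203,717.12 bytes
1 kB = 1,000 bytes
7,203,717.12 / 1,000 = 7,203.72 kB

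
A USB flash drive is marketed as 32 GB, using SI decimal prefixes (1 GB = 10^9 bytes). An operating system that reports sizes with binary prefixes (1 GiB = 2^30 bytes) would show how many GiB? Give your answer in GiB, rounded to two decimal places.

29.80 GiB

32 GB × 1,000,000,000 bytes/GB = 32,000,000,000 bytes
1 GiB = 2^30 bytes = 1,073,741,824 bytes
32,000,000,000 / 1,073,741,824 = 29.80 GiB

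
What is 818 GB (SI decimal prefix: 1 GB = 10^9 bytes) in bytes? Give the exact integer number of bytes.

818 × 1,000,000,000 = 818,000,000,000 bytes

818,000,000,000 bytes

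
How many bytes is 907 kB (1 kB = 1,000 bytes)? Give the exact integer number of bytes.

907 × 1,000 = 907,000 bytes

907,000 bytes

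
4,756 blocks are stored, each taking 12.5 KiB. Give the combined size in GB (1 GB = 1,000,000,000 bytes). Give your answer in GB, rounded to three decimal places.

Total = 4,756 × 12.5 KiB = 59,450 KiB
= 59,450 × 1,024 bytes = 60,876,800 bytes
1 GB = 1,000,000,000 bytes
60,876,800 / 1,000,000,000 = 0.061 GB

0.061 GB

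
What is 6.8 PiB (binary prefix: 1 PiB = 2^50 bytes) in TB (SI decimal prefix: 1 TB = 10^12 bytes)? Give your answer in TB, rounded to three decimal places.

7,656.119 TB

6.8 PiB = 6.8 × 2^50 bytes = 7,656,119,366,529,843.2 bytes
1 TB = 1,000,000,000,000 bytes
7,656,119,366,529,843.2 / 1,000,000,000,000 = 7,656.119 TB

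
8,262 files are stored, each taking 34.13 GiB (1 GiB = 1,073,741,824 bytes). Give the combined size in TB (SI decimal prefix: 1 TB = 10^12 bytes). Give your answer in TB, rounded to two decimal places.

Total = 8,262 × 34.13 GiB = 281982.06 GiB
= 281982.06 × 1,073,741,824 bytes = 302,775,931,439,677.44 bytes
1 TB = 1,000,000,000,000 bytes
302,775,931,439,677.44 / 1,000,000,000,000 = 302.78 TB

302.78 TB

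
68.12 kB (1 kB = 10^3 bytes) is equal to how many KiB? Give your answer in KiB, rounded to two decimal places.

66.52 KiB

68.12 kB = 68.12 × 10^3 bytes = 68,120 bytes
1 KiB = 1,024 bytes
68,120 / 1,024 = 66.52 KiB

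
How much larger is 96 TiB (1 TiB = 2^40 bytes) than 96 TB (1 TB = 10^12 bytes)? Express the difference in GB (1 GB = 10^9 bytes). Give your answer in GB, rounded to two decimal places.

96 TiB = 96 × 1,099,511,627,776 = 105,553,116,266,496 bytes
96 TB = 96 × 1,000,000,000,000 = 96,000,000,000,000 bytes
difference = 9,553,116,266,496 bytes
9,553,116,266,496 / 1,000,000,000 = 9,553.12 GB

9,553.12 GB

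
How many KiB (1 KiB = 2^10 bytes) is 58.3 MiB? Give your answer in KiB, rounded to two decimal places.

59,699.20 KiB

58.3 MiB × 1,048,576 bytes/MiB = 61,131,980.8 bytes
1 KiB = 2^10 bytes = 1,024 bytes
61,131,980.8 / 1,024 = 59,699.20 KiB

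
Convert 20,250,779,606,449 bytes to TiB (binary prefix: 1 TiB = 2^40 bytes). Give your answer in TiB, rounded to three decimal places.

18.418 TiB

20,250,779,606,449 bytes given.
1 TiB = 2^40 bytes = 1,099,511,627,776 bytes
20,250,779,606,449 / 1,099,511,627,776 = 18.418 TiB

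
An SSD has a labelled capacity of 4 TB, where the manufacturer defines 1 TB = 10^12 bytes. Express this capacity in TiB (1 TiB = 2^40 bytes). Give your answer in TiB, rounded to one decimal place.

3.6 TiB

4 TB × 1,000,000,000,000 bytes/TB = 4,000,000,000,000 bytes
1 TiB = 2^40 bytes = 1,099,511,627,776 bytes
4,000,000,000,000 / 1,099,511,627,776 = 3.6 TiB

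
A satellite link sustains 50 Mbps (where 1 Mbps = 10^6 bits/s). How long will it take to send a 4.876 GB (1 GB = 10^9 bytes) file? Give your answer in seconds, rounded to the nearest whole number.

780 seconds

4.876 GB = 4,876,000,000 bytes = 39,008,000,000 bits
50 Mbps = 50,000,000 bits/s
time = 39,008,000,000 / 50,000,000 = 780 s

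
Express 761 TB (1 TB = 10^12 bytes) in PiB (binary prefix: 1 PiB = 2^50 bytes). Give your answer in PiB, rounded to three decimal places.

0.676 PiB

761 TB × 1,000,000,000,000 bytes/TB = 761,000,000,000,000 bytes
1 PiB = 1,125,899,906,842,624 bytes
761,000,000,000,000 / 1,125,899,906,842,624 = 0.676 PiB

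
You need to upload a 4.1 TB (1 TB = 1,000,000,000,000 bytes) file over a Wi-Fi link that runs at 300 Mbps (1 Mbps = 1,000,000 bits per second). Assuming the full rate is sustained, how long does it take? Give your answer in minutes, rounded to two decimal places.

4.1 TB = 4,100,000,000,000 bytes = 32,800,000,000,000 bits
300 Mbps = 300,000,000 bits/s
time = 32,800,000,000,000 / 300,000,000 = 109,333.333 s
109,333.333 s / 60 = 1,822.22 minutes

1,822.22 minutes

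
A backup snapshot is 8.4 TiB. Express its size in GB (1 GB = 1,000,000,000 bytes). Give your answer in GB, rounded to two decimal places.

9,235.90 GB

8.4 TiB × 1,099,511,627,776 bytes/TiB = 9,235,897,673,318.4 bytes
1 GB = 1,000,000,000 bytes
9,235,897,673,318.4 / 1,000,000,000 = 9,235.90 GB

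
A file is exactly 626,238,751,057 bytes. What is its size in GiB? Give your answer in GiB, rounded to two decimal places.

626,238,751,057 bytes given.
1 GiB = 2^30 bytes = 1,073,741,824 bytes
626,238,751,057 / 1,073,741,824 = 583.23 GiB

583.23 GiB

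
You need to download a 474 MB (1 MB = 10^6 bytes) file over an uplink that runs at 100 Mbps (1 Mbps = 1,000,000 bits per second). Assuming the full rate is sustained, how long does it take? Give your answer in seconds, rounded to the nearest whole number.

38 seconds

474 MB = 474,000,000 bytes = 3,792,000,000 bits
100 Mbps = 100,000,000 bits/s
time = 3,792,000,000 / 100,000,000 = 38 s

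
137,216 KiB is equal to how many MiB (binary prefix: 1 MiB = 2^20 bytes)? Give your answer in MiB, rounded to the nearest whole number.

134 MiB

137,216 KiB = 137,216 × 2^10 bytes = 140,509,184 bytes
1 MiB = 1,048,576 bytes
140,509,184 / 1,048,576 = 134 MiB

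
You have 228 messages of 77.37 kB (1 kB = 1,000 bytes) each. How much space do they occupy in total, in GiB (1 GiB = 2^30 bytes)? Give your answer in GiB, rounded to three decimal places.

Total = 228 × 77.37 kB = 17640.36 kB
= 17640.36 × 1,000 bytes = 17,640,360 bytes
1 GiB = 1,073,741,824 bytes
17,640,360 / 1,073,741,824 = 0.016 GiB

0.016 GiB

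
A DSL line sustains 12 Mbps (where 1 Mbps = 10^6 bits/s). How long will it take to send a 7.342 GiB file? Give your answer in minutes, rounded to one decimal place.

7.342 GiB = 7,883,412,471.808 bytes = 63,067,299,774.464 bits
12 Mbps = 12,000,000 bits/s
time = 63,067,299,774.464 / 12,000,000 = 5,255.61 s
5,255.61 s / 60 = 87.6 minutes

87.6 minutes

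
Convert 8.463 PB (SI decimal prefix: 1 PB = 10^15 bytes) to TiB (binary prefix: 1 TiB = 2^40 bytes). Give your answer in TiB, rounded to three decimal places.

8.463 PB = 8.463 × 10^15 bytes = 8,463,000,000,000,000 bytes
1 TiB = 2^40 bytes = 1,099,511,627,776 bytes
8,463,000,000,000,000 / 1,099,511,627,776 = 7,697.054 TiB

7,697.054 TiB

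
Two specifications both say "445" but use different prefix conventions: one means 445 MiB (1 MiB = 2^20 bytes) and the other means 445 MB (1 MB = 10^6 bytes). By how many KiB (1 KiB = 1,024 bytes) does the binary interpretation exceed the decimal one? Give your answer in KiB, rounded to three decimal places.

445 MiB = 445 × 1,048,576 = 466,616,320 bytes
445 MB = 445 × 1,000,000 = 445,000,000 bytes
difference = 21,616,320 bytes
21,616,320 / 1,024 = 21,109.688 KiB

21,109.688 KiB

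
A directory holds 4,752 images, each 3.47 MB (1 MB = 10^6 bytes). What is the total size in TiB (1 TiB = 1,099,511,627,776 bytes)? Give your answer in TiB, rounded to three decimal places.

Total = 4,752 × 3.47 MB = 16489.44 MB
= 16489.44 × 1,000,000 bytes = 16,489,440,000 bytes
1 TiB = 1,099,511,627,776 bytes
16,489,440,000 / 1,099,511,627,776 = 0.015 TiB

0.015 TiB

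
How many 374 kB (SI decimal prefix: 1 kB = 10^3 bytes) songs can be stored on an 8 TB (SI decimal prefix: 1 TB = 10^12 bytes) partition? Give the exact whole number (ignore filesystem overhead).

Capacity: 8 TB = 8,000,000,000,000 bytes
Per item: 374 kB = 374,000 bytes
⌊8,000,000,000,000 / 374,000⌋ = 21,390,374

21,390,374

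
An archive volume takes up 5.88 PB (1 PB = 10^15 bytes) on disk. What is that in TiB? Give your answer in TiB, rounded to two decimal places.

5.88 PB = 5.88 × 10^15 bytes = 5,880,000,000,000,000 bytes
1 TiB = 1,099,511,627,776 bytes
5,880,000,000,000,000 / 1,099,511,627,776 = 5,347.83 TiB

5,347.83 TiB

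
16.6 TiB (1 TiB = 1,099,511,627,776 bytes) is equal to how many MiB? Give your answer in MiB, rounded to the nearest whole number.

17,406,362 MiB

16.6 TiB = 16.6 × 2^40 bytes = 18,251,893,021,081.6 bytes
1 MiB = 1,048,576 bytes
18,251,893,021,081.6 / 1,048,576 = 17,406,362 MiB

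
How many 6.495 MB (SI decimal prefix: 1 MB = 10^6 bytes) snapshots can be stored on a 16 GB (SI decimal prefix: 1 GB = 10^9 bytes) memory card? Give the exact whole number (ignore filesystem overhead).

Capacity: 16 GB = 16,000,000,000 bytes
Per item: 6.495 MB = 6,495,000 bytes
⌊16,000,000,000 / 6,495,000⌋ = 2,463

2,463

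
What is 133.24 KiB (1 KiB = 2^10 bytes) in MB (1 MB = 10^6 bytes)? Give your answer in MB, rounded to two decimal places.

0.14 MB

133.24 KiB × 1,024 bytes/KiB = 136,437.76 bytes
1 MB = 1,000,000 bytes
136,437.76 / 1,000,000 = 0.14 MB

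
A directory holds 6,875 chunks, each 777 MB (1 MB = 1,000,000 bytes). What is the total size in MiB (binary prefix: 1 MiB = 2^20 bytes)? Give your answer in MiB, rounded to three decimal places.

5,094,408.989 MiB

Total = 6,875 × 777 MB = 5,341,875 MB
= 5,341,875 × 1,000,000 bytes = 5,341,875,000,000 bytes
1 MiB = 1,048,576 bytes
5,341,875,000,000 / 1,048,576 = 5,094,408.989 MiB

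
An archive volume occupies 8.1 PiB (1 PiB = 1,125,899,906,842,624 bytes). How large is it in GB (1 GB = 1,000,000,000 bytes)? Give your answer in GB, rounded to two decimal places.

9,119,789.25 GB

8.1 PiB × 1,125,899,906,842,624 bytes/PiB = 9,119,789,245,425,254.4 bytes
1 GB = 1,000,000,000 bytes
9,119,789,245,425,254.4 / 1,000,000,000 = 9,119,789.25 GB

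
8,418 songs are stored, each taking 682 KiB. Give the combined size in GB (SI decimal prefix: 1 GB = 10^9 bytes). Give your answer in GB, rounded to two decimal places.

5.88 GB

Total = 8,418 × 682 KiB = 5,741,076 KiB
= 5,741,076 × 1,024 bytes = 5,878,861,824 bytes
1 GB = 1,000,000,000 bytes
5,878,861,824 / 1,000,000,000 = 5.88 GB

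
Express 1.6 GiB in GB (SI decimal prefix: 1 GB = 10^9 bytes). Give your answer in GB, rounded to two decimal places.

1.72 GB

1.6 GiB = 1.6 × 2^30 bytes = 1,717,986,918.4 bytes
1 GB = 1,000,000,000 bytes
1,717,986,918.4 / 1,000,000,000 = 1.72 GB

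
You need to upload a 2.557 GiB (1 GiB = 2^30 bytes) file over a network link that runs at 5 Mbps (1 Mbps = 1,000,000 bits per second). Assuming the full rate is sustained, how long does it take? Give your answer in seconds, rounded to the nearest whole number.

4,393 seconds

2.557 GiB = 2,745,557,843.968 bytes = 21,964,462,751.744 bits
5 Mbps = 5,000,000 bits/s
time = 21,964,462,751.744 / 5,000,000 = 4,393 s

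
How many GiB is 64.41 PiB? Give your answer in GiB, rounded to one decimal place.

64.41 PiB = 64.41 × 2^50 bytes = 72,519,212,999,733,411.84 bytes
1 GiB = 1,073,741,824 bytes
72,519,212,999,733,411.84 / 1,073,741,824 = 67,538,780.2 GiB

67,538,780.2 GiB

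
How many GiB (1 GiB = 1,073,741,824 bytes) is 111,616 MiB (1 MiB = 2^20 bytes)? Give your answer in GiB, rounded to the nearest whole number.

111,616 MiB × 1,048,576 bytes/MiB = 117,037,858,816 bytes
1 GiB = 2^30 bytes = 1,073,741,824 bytes
117,037,858,816 / 1,073,741,824 = 109 GiB

109 GiB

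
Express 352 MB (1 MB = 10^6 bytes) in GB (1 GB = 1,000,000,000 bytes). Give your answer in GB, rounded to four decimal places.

352 MB = 352 × 10^6 bytes = 352,000,000 bytes
1 GB = 10^9 bytes = 1,000,000,000 bytes
352,000,000 / 1,000,000,000 = 0.3520 GB

0.3520 GB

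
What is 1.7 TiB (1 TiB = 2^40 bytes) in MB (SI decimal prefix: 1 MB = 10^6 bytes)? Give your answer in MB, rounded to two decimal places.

1,869,169.77 MB

1.7 TiB × 1,099,511,627,776 bytes/TiB = 1,869,169,767,219.2 bytes
1 MB = 1,000,000 bytes
1,869,169,767,219.2 / 1,000,000 = 1,869,169.77 MB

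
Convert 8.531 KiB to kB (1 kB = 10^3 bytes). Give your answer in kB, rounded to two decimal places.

8.531 KiB × 1,024 bytes/KiB = 8,735.744 bytes
1 kB = 1,000 bytes
8,735.744 / 1,000 = 8.74 kB

8.74 kB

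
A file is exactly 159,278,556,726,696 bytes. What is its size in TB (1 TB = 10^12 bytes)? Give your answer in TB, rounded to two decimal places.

159,278,556,726,696 bytes given.
1 TB = 10^12 bytes = 1,000,000,000,000 bytes
159,278,556,726,696 / 1,000,000,000,000 = 159.28 TB

159.28 TB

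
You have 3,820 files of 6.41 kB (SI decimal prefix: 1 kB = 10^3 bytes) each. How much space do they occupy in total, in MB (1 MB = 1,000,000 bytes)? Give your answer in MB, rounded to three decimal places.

Total = 3,820 × 6.41 kB = 24486.2 kB
= 24486.2 × 1,000 bytes = 24,486,200 bytes
1 MB = 1,000,000 bytes
24,486,200 / 1,000,000 = 24.486 MB

24.486 MB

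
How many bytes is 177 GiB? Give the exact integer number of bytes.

177 × 1,073,741,824 = 190,052,302,848 bytes  (1 GiB = 2^30 bytes)

190,052,302,848 bytes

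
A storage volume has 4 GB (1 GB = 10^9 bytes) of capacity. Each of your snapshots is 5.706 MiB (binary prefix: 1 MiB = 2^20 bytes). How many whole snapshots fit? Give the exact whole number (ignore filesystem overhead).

668

Capacity: 4 GB = 4,000,000,000 bytes
Per item: 5.706 MiB = 5,983,174.656 bytes
⌊4,000,000,000 / 5,983,174.656⌋ = 668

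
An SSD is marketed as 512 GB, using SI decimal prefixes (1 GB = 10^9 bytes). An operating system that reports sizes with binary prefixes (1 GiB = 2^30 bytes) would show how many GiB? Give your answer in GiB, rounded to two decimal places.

476.84 GiB

512 GB × 1,000,000,000 bytes/GB = 512,000,000,000 bytes
1 GiB = 1,073,741,824 bytes
512,000,000,000 / 1,073,741,824 = 476.84 GiB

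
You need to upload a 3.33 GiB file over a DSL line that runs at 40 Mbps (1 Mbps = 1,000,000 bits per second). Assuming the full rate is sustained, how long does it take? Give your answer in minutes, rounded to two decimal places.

3.33 GiB = 3,575,560,273.92 bytes = 28,604,482,191.36 bits
40 Mbps = 40,000,000 bits/s
time = 28,604,482,191.36 / 40,000,000 = 715.112 s
715.112 s / 60 = 11.92 minutes

11.92 minutes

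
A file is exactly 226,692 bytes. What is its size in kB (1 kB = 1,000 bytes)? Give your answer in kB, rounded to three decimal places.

226,692 bytes given.
1 kB = 1,000 bytes
226,692 / 1,000 = 226.692 kB

226.692 kB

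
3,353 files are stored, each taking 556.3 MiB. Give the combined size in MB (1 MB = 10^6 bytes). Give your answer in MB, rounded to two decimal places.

1,955,881.44 MB

Total = 3,353 × 556.3 MiB = 1865273.9 MiB
= 1865273.9 × 1,048,576 bytes = 1,955,881,444,966.4 bytes
1 MB = 1,000,000 bytes
1,955,881,444,966.4 / 1,000,000 = 1,955,881.44 MB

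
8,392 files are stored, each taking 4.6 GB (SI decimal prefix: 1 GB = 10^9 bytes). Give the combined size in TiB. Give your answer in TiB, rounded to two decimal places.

35.11 TiB

Total = 8,392 × 4.6 GB = 38603.2 GB
= 38603.2 × 1,000,000,000 bytes = 38,603,200,000,000 bytes
1 TiB = 1,099,511,627,776 bytes
38,603,200,000,000 / 1,099,511,627,776 = 35.11 TiB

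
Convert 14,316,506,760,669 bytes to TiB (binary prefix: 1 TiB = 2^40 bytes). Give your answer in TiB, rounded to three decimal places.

13.021 TiB

14,316,506,760,669 bytes given.
1 TiB = 1,099,511,627,776 bytes
14,316,506,760,669 / 1,099,511,627,776 = 13.021 TiB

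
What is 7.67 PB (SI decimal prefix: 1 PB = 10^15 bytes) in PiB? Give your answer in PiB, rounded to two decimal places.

7.67 PB × 1,000,000,000,000,000 bytes/PB = 7,670,000,000,000,000 bytes
1 PiB = 1,125,899,906,842,624 bytes
7,670,000,000,000,000 / 1,125,899,906,842,624 = 6.81 PiB

6.81 PiB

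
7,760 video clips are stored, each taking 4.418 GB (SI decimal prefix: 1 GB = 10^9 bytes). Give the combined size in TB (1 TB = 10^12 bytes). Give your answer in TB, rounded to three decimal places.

34.284 TB

Total = 7,760 × 4.418 GB = 34283.68 GB
= 34283.68 × 1,000,000,000 bytes = 34,283,680,000,000 bytes
1 TB = 1,000,000,000,000 bytes
34,283,680,000,000 / 1,000,000,000,000 = 34.284 TB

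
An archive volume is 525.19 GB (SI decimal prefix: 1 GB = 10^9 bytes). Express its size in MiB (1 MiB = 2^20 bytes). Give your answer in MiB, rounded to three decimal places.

525.19 GB × 1,000,000,000 bytes/GB = 525,190,000,000 bytes
1 MiB = 2^20 bytes = 1,048,576 bytes
525,190,000,000 / 1,048,576 = 500,860.214 MiB

500,860.214 MiB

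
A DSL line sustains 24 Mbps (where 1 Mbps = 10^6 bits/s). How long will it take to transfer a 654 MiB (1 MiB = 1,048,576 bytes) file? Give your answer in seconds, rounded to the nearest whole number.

654 MiB = 685,768,704 bytes = 5,486,149,632 bits
24 Mbps = 24,000,000 bits/s
time = 5,486,149,632 / 24,000,000 = 229 s

229 seconds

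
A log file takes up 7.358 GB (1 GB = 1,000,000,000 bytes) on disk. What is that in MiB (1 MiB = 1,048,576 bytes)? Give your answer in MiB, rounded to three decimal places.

7.358 GB = 7.358 × 10^9 bytes = 7,358,000,000 bytes
1 MiB = 2^20 bytes = 1,048,576 bytes
7,358,000,000 / 1,048,576 = 7,017.136 MiB

7,017.136 MiB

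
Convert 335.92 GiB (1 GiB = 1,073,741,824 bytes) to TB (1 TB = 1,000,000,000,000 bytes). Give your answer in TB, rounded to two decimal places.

0.36 TB

335.92 GiB = 335.92 × 2^30 bytes = 360,691,353,518.08 bytes
1 TB = 10^12 bytes = 1,000,000,000,000 bytes
360,691,353,518.08 / 1,000,000,000,000 = 0.36 TB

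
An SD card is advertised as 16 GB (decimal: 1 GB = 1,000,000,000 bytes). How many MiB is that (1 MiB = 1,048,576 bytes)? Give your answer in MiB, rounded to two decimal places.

15,258.79 MiB

16 GB × 1,000,000,000 bytes/GB = 16,000,000,000 bytes
1 MiB = 2^20 bytes = 1,048,576 bytes
16,000,000,000 / 1,048,576 = 15,258.79 MiB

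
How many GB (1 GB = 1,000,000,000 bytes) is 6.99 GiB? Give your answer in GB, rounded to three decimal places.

7.505 GB

6.99 GiB × 1,073,741,824 bytes/GiB = 7,505,455,349.76 bytes
1 GB = 10^9 bytes = 1,000,000,000 bytes
7,505,455,349.76 / 1,000,000,000 = 7.505 GB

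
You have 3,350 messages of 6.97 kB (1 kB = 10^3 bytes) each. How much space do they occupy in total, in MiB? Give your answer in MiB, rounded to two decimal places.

Total = 3,350 × 6.97 kB = 23349.5 kB
= 23349.5 × 1,000 bytes = 23,349,500 bytes
1 MiB = 1,048,576 bytes
23,349,500 / 1,048,576 = 22.27 MiB

22.27 MiB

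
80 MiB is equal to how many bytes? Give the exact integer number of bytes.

83,886,080 bytes

80 × 1,048,576 = 83,886,080 bytes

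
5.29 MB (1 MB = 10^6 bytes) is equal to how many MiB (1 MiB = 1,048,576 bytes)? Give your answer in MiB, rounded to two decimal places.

5.29 MB = 5.29 × 10^6 bytes = 5,290,000 bytes
1 MiB = 1,048,576 bytes
5,290,000 / 1,048,576 = 5.04 MiB

5.04 MiB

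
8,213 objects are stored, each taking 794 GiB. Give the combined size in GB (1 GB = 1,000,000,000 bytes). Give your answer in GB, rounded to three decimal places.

Total = 8,213 × 794 GiB = 6,521,122 GiB
= 6,521,122 × 1,073,741,824 bytes = 7,002,001,430,806,528 bytes
1 GB = 1,000,000,000 bytes
7,002,001,430,806,528 / 1,000,000,000 = 7,002,001.431 GB

7,002,001.431 GB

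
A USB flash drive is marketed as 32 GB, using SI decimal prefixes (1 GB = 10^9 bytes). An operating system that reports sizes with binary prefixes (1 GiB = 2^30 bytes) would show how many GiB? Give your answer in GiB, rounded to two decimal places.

32 GB × 1,000,000,000 bytes/GB = 32,000,000,000 bytes
1 GiB = 2^30 bytes = 1,073,741,824 bytes
32,000,000,000 / 1,073,741,824 = 29.80 GiB

29.80 GiB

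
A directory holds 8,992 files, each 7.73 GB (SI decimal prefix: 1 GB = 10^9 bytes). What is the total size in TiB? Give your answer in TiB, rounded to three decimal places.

Total = 8,992 × 7.73 GB = 69508.16 GB
= 69508.16 × 1,000,000,000 bytes = 69,508,160,000,000 bytes
1 TiB = 1,099,511,627,776 bytes
69,508,160,000,000 / 1,099,511,627,776 = 63.217 TiB

63.217 TiB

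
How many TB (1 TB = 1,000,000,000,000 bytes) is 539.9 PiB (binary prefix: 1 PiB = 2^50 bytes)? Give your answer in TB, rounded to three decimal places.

539.9 PiB = 539.9 × 2^50 bytes = 607,873,359,704,332,697.6 bytes
1 TB = 1,000,000,000,000 bytes
607,873,359,704,332,697.6 / 1,000,000,000,000 = 607,873.360 TB

607,873.360 TB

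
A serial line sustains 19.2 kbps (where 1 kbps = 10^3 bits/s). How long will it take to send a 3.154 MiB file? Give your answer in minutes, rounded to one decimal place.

3.154 MiB = 3,307,208.704 bytes = 26,457,669.632 bits
19.2 kbps = 19,200 bits/s
time = 26,457,669.632 / 19,200 = 1,378.00 s
1,378.00 s / 60 = 23.0 minutes

23.0 minutes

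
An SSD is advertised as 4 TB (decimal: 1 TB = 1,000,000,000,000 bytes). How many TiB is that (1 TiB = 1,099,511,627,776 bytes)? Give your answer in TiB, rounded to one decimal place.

3.6 TiB

4 TB × 1,000,000,000,000 bytes/TB = 4,000,000,000,000 bytes
1 TiB = 2^40 bytes = 1,099,511,627,776 bytes
4,000,000,000,000 / 1,099,511,627,776 = 3.6 TiB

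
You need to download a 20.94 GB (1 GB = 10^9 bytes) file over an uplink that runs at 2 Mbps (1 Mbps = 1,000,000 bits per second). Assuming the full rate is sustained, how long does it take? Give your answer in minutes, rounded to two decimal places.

20.94 GB = 20,940,000,000 bytes = 167,520,000,000 bits
2 Mbps = 2,000,000 bits/s
time = 167,520,000,000 / 2,000,000 = 83,760.000 s
83,760.000 s / 60 = 1,396.00 minutes

1,396.00 minutes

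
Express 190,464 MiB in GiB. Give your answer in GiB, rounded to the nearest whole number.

190,464 MiB × 1,048,576 bytes/MiB = 199,715,979,264 bytes
1 GiB = 2^30 bytes = 1,073,741,824 bytes
199,715,979,264 / 1,073,741,824 = 186 GiB

186 GiB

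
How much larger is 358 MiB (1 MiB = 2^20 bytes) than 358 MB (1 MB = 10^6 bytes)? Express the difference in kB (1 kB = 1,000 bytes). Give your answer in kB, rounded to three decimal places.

17,390.208 kB

358 MiB = 358 × 1,048,576 = 375,390,208 bytes
358 MB = 358 × 1,000,000 = 358,000,000 bytes
difference = 17,390,208 bytes
17,390,208 / 1,000 = 17,390.208 kB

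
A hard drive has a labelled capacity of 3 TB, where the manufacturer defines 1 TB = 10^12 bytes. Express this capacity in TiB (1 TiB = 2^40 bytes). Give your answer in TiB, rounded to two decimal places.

3 TB = 3 × 10^12 bytes = 3,000,000,000,000 bytes
1 TiB = 2^40 bytes = 1,099,511,627,776 bytes
3,000,000,000,000 / 1,099,511,627,776 = 2.73 TiB

2.73 TiB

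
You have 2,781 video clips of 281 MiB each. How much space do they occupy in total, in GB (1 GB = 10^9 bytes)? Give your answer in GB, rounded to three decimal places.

Total = 2,781 × 281 MiB = 781,461 MiB
= 781,461 × 1,048,576 bytes = 819,421,249,536 bytes
1 GB = 1,000,000,000 bytes
819,421,249,536 / 1,000,000,000 = 819.421 GB

819.421 GB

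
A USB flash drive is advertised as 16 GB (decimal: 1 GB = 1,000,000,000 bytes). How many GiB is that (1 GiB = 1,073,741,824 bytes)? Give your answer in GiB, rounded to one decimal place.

14.9 GiB

16 GB = 16 × 10^9 bytes = 16,000,000,000 bytes
1 GiB = 1,073,741,824 bytes
16,000,000,000 / 1,073,741,824 = 14.9 GiB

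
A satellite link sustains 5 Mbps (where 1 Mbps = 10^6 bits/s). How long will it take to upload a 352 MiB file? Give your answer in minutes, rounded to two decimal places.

352 MiB = 369,098,752 bytes = 2,952,790,016 bits
5 Mbps = 5,000,000 bits/s
time = 2,952,790,016 / 5,000,000 = 590.558 s
590.558 s / 60 = 9.84 minutes

9.84 minutes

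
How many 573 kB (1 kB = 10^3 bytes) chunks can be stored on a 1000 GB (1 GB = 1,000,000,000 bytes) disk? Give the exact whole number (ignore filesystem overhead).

Capacity: 1000 GB = 1,000,000,000,000 bytes
Per item: 573 kB = 573,000 bytes
⌊1,000,000,000,000 / 573,000⌋ = 1,745,200

1,745,200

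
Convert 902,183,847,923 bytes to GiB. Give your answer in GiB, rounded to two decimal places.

902,183,847,923 bytes given.
1 GiB = 1,073,741,824 bytes
902,183,847,923 / 1,073,741,824 = 840.22 GiB

840.22 GiB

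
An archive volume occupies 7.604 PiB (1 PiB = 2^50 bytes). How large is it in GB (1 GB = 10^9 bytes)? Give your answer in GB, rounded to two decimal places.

7.604 PiB × 1,125,899,906,842,624 bytes/PiB = 8,561,342,891,631,312.896 bytes
1 GB = 10^9 bytes = 1,000,000,000 bytes
8,561,342,891,631,312.896 / 1,000,000,000 = 8,561,342.89 GB

8,561,342.89 GB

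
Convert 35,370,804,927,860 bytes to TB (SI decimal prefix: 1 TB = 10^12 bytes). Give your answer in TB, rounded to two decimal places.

35.37 TB

35,370,804,927,860 bytes given.
1 TB = 1,000,000,000,000 bytes
35,370,804,927,860 / 1,000,000,000,000 = 35.37 TB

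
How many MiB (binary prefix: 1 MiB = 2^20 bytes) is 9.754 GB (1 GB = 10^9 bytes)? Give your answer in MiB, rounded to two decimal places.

9.754 GB = 9.754 × 10^9 bytes = 9,754,000,000 bytes
1 MiB = 2^20 bytes = 1,048,576 bytes
9,754,000,000 / 1,048,576 = 9,302.14 MiB

9,302.14 MiB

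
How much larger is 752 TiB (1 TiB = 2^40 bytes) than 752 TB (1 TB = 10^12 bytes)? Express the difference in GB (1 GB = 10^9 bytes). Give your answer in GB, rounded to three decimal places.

752 TiB = 752 × 1,099,511,627,776 = 826,832,744,087,552 bytes
752 TB = 752 × 1,000,000,000,000 = 752,000,000,000,000 bytes
difference = 74,832,744,087,552 bytes
74,832,744,087,552 / 1,000,000,000 = 74,832.744 GB

74,832.744 GB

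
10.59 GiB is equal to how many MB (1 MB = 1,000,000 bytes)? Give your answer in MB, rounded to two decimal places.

10.59 GiB = 10.59 × 2^30 bytes = 11,370,925,916.16 bytes
1 MB = 10^6 bytes = 1,000,000 bytes
11,370,925,916.16 / 1,000,000 = 11,370.93 MB

11,370.93 MB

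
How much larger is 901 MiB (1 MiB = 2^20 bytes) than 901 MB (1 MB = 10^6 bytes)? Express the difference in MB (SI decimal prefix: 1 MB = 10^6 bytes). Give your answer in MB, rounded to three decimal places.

901 MiB = 901 × 1,048,576 = 944,766,976 bytes
901 MB = 901 × 1,000,000 = 901,000,000 bytes
difference = 43,766,976 bytes
43,766,976 / 1,000,000 = 43.767 MB

43.767 MB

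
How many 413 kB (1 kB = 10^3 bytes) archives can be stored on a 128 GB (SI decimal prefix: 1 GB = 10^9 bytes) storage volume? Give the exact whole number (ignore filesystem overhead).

309,927

Capacity: 128 GB = 128,000,000,000 bytes
Per item: 413 kB = 413,000 bytes
⌊128,000,000,000 / 413,000⌋ = 309,927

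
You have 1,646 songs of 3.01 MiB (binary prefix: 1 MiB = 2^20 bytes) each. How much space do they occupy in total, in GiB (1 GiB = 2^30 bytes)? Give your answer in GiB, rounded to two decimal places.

Total = 1,646 × 3.01 MiB = 4954.46 MiB
= 4954.46 × 1,048,576 bytes = 5,195,127,848.96 bytes
1 GiB = 1,073,741,824 bytes
5,195,127,848.96 / 1,073,741,824 = 4.84 GiB

4.84 GiB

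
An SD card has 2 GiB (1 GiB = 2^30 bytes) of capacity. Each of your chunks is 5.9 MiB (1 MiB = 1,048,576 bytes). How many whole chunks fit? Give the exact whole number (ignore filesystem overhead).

347

Capacity: 2 GiB = 2,147,483,648 bytes
Per item: 5.9 MiB = 6,186,598.4 bytes
⌊2,147,483,648 / 6,186,598.4⌋ = 347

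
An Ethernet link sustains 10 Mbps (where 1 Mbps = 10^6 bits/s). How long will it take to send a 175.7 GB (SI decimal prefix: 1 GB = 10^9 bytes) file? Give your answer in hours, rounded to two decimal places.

39.04 hours

175.7 GB = 175,700,000,000 bytes = 1,405,600,000,000 bits
10 Mbps = 10,000,000 bits/s
time = 1,405,600,000,000 / 10,000,000 = 140,560.0000 s
140,560.0000 s / 3600 = 39.04 hours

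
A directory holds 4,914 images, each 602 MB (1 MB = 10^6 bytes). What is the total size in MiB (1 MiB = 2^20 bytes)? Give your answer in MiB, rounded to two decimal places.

Total = 4,914 × 602 MB = 2,958,228 MB
= 2,958,228 × 1,000,000 bytes = 2,958,228,000,000 bytes
1 MiB = 1,048,576 bytes
2,958,228,000,000 / 1,048,576 = 2,821,186.07 MiB

2,821,186.07 MiB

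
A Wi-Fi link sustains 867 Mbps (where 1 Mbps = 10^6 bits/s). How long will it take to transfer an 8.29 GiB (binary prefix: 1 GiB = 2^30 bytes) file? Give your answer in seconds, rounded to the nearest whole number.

8.29 GiB = 8,901,319,720.96 bytes = 71,210,557,767.68 bits
867 Mbps = 867,000,000 bits/s
time = 71,210,557,767.68 / 867,000,000 = 82 s

82 seconds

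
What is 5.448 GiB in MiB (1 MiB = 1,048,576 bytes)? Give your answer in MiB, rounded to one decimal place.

5,578.8 MiB

5.448 GiB = 5.448 × 2^30 bytes = 5,849,745,457.152 bytes
1 MiB = 1,048,576 bytes
5,849,745,457.152 / 1,048,576 = 5,578.8 MiB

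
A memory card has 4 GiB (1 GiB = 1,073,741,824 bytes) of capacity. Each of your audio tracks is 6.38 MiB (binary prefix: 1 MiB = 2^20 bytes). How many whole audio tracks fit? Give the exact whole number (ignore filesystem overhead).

642

Capacity: 4 GiB = 4,294,967,296 bytes
Per item: 6.38 MiB = 6,689,914.88 bytes
⌊4,294,967,296 / 6,689,914.88⌋ = 642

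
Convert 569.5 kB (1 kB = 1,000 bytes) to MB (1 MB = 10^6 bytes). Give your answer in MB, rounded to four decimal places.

0.5695 MB

569.5 kB = 569.5 × 10^3 bytes = 569,500 bytes
1 MB = 1,000,000 bytes
569,500 / 1,000,000 = 0.5695 MB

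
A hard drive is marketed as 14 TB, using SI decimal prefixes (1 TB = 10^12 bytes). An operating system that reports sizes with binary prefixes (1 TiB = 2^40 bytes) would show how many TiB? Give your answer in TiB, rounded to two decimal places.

14 TB = 14 × 10^12 bytes = 14,000,000,000,000 bytes
1 TiB = 1,099,511,627,776 bytes
14,000,000,000,000 / 1,099,511,627,776 = 12.73 TiB

12.73 TiB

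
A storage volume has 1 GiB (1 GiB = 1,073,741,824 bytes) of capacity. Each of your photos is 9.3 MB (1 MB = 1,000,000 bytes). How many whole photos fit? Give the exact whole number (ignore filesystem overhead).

115

Capacity: 1 GiB = 1,073,741,824 bytes
Per item: 9.3 MB = 9,300,000 bytes
⌊1,073,741,824 / 9,300,000⌋ = 115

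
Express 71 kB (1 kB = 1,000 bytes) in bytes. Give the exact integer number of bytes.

71,000 bytes

71 × 1,000 = 71,000 bytes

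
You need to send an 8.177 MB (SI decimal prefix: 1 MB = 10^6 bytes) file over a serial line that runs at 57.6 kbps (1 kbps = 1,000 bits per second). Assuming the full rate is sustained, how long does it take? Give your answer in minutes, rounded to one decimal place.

18.9 minutes

8.177 MB = 8,177,000 bytes = 65,416,000 bits
57.6 kbps = 57,600 bits/s
time = 65,416,000 / 57,600 = 1,135.69 s
1,135.69 s / 60 = 18.9 minutes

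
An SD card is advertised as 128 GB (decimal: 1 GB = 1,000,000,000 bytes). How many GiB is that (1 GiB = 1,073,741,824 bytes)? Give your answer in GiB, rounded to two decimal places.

128 GB = 128 × 10^9 bytes = 128,000,000,000 bytes
1 GiB = 2^30 bytes = 1,073,741,824 bytes
128,000,000,000 / 1,073,741,824 = 119.21 GiB

119.21 GiB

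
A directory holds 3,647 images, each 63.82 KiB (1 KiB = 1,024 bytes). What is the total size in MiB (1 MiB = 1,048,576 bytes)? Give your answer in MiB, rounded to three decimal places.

Total = 3,647 × 63.82 KiB = 232751.54 KiB
= 232751.54 × 1,024 bytes = 238,337,576.96 bytes
1 MiB = 1,048,576 bytes
238,337,576.96 / 1,048,576 = 227.296 MiB

227.296 MiB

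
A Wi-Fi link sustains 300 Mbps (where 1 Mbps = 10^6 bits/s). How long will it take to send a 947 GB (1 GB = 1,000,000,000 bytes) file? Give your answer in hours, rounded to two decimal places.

7.01 hours

947 GB = 947,000,000,000 bytes = 7,576,000,000,000 bits
300 Mbps = 300,000,000 bits/s
time = 7,576,000,000,000 / 300,000,000 = 25,253.3333 s
25,253.3333 s / 3600 = 7.01 hours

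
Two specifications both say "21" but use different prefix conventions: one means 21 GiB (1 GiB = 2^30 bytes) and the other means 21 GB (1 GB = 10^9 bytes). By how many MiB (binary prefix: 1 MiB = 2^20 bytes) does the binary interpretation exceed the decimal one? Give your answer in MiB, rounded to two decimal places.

1,476.84 MiB

21 GiB = 21 × 1,073,741,824 = 22,548,578,304 bytes
21 GB = 21 × 1,000,000,000 = 21,000,000,000 bytes
difference = 1,548,578,304 bytes
1,548,578,304 / 1,048,576 = 1,476.84 MiB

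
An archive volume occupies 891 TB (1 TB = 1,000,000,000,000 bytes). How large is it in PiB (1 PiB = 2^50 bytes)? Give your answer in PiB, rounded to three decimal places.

891 TB = 891 × 10^12 bytes = 891,000,000,000,000 bytes
1 PiB = 2^50 bytes = 1,125,899,906,842,624 bytes
891,000,000,000,000 / 1,125,899,906,842,624 = 0.791 PiB

0.791 PiB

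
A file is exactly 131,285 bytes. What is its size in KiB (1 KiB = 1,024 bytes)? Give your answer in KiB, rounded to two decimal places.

131,285 bytes given.
1 KiB = 2^10 bytes = 1,024 bytes
131,285 / 1,024 = 128.21 KiB

128.21 KiB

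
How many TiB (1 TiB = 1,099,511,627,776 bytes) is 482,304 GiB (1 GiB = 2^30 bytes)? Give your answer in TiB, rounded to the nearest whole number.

471 TiB

482,304 GiB = 482,304 × 2^30 bytes = 517,869,976,682,496 bytes
1 TiB = 2^40 bytes = 1,099,511,627,776 bytes
517,869,976,682,496 / 1,099,511,627,776 = 471 TiB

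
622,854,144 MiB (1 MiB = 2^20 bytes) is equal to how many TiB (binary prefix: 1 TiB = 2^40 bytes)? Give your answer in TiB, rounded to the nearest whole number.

622,854,144 MiB × 1,048,576 bytes/MiB = 653,109,906,898,944 bytes
1 TiB = 1,099,511,627,776 bytes
653,109,906,898,944 / 1,099,511,627,776 = 594 TiB

594 TiB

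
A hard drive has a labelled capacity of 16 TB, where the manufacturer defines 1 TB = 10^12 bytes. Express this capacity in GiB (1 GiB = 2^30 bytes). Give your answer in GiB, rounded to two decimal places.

14,901.16 GiB

16 TB = 16 × 10^12 bytes = 16,000,000,000,000 bytes
1 GiB = 2^30 bytes = 1,073,741,824 bytes
16,000,000,000,000 / 1,073,741,824 = 14,901.16 GiB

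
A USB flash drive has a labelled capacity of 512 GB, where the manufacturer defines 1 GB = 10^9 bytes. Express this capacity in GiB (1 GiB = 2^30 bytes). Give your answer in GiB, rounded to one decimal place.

512 GB = 512 × 10^9 bytes = 512,000,000,000 bytes
1 GiB = 1,073,741,824 bytes
512,000,000,000 / 1,073,741,824 = 476.8 GiB

476.8 GiB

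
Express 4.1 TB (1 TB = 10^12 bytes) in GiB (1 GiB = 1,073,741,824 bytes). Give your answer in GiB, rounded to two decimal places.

4.1 TB = 4.1 × 10^12 bytes = 4,100,000,000,000 bytes
1 GiB = 2^30 bytes = 1,073,741,824 bytes
4,100,000,000,000 / 1,073,741,824 = 3,818.42 GiB

3,818.42 GiB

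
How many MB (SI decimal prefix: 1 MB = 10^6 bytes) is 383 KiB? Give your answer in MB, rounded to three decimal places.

0.392 MB

383 KiB = 383 × 2^10 bytes = 392,192 bytes
1 MB = 10^6 bytes = 1,000,000 bytes
392,192 / 1,000,000 = 0.392 MB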